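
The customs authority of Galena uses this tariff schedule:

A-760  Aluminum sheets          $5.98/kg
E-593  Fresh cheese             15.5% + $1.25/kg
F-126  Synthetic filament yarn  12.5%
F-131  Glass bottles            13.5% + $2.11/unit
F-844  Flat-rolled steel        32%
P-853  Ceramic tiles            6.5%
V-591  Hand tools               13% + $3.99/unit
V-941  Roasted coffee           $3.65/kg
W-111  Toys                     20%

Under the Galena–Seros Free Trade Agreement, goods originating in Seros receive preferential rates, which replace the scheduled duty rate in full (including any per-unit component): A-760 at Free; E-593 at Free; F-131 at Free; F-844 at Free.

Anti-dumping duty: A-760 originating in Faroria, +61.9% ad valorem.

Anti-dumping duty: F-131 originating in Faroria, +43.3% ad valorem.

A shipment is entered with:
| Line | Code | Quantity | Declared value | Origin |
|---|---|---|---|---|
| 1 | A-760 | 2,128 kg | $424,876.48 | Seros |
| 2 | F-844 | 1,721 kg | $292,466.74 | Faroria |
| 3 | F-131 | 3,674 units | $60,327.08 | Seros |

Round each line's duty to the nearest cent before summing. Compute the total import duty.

$93,589.36

Line 1 (A-760, Seros, 2,128 kg, $424,876.48):
Base rate for A-760 is $5.98/kg.
Origin Seros qualifies under the Galena–Seros agreement and A-760 is covered: preferential rate Free applies instead.
The additional-duty order on A-760 targets Faroria, not Seros; it does not apply.
Duty = $424,876.48 × 0% = $0.00.
Line 2 (F-844, Faroria, 1,721 kg, $292,466.74):
Base rate for F-844 is 32%.
F-844 has an FTA preferential rate, but origin Faroria is not Seros; base rate stands.
Duty = $292,466.74 × 32% = $93,589.36.
Line 3 (F-131, Seros, 3,674 units, $60,327.08):
Base rate for F-131 is 13.5% + $2.11/unit.
Origin Seros qualifies under the Galena–Seros agreement and F-131 is covered: preferential rate Free applies instead.
The additional-duty order on F-131 targets Faroria, not Seros; it does not apply.
Duty = $60,327.08 × 0% = $0.00.
Total = $0.00 + $93,589.36 + $0.00 = $93,589.36.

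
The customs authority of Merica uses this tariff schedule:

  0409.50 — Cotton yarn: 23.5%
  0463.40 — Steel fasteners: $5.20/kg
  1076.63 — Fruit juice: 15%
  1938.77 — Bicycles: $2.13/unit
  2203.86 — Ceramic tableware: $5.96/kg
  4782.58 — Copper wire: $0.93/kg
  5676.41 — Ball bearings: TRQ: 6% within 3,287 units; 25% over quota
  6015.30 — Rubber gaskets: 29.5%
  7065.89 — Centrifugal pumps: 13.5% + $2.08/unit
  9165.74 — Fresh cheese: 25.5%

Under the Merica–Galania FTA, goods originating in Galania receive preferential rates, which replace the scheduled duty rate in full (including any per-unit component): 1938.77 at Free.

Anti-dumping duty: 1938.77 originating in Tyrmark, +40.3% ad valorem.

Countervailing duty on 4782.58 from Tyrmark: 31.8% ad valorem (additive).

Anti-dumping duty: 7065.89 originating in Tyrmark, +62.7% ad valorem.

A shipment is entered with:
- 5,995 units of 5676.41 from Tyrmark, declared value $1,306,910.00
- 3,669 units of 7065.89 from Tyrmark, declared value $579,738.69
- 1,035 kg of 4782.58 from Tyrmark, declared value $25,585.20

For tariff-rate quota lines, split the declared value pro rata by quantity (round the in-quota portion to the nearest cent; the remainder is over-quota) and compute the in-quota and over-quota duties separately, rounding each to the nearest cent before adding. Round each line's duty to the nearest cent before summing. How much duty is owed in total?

$649,071.00

Line 1 (5676.41, Tyrmark, 5,995 units, $1,306,910.00):
Code 5676.41 is under a tariff-rate quota (threshold 3,287 units). In-quota: 3,287 units at 6%; over-quota: 2,708 units at 25%.
Pro-rata value split: in-quota = $1,306,910.00 × 3,287/5,995 = $716,566.00; over-quota = $1,306,910.00 − $716,566.00 = $590,344.00.
In-quota duty = $716,566.00 × 6% = $42,993.96. Over-quota duty = $590,344.00 × 25% = $147,586.00.
Line duty = $42,993.96 + $147,586.00 = $190,579.96.
Line 2 (7065.89, Tyrmark, 3,669 units, $579,738.69):
Base rate for 7065.89 is 13.5% + $2.08/unit.
Additional duty on 7065.89 from Tyrmark: +62.7%. Applied ad valorem rate: 13.5% + 62.7% = 76.2%.
Duty = $579,738.69 × 76.2% + 3,669 × $2.08 = $449,392.40.
Line 3 (4782.58, Tyrmark, 1,035 kg, $25,585.20):
Base rate for 4782.58 is $0.93/kg.
Additional duty on 4782.58 from Tyrmark: +31.8% ad valorem. Applied ad valorem rate = 31.8%.
Duty = $25,585.20 × 31.8% + 1,035 × $0.93 = $9,098.64.
Total = $190,579.96 + $449,392.40 + $9,098.64 = $649,071.00.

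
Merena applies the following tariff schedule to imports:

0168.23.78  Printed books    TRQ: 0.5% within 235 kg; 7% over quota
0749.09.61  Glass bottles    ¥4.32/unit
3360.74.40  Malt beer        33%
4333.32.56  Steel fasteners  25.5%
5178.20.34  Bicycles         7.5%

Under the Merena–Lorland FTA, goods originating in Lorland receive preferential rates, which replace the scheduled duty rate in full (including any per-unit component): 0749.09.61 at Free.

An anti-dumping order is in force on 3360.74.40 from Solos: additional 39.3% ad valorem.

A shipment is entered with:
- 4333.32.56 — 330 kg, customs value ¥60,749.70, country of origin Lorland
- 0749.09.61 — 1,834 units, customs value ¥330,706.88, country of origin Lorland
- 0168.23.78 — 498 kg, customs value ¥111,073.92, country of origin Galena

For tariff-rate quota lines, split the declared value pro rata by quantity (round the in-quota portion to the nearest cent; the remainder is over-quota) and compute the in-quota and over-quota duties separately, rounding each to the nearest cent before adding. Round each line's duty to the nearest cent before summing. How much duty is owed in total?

¥19,859.41

Line 1 (4333.32.56, Lorland, 330 kg, ¥60,749.70):
Base rate for 4333.32.56 is 25.5%.
Origin Lorland is the FTA partner but 4333.32.56 is not on the preference list; base rate stands.
Duty = ¥60,749.70 × 25.5% = ¥15,491.17.
Line 2 (0749.09.61, Lorland, 1,834 units, ¥330,706.88):
Base rate for 0749.09.61 is ¥4.32/unit.
Origin Lorland qualifies under the Merena–Lorland agreement and 0749.09.61 is covered: preferential rate Free applies instead.
Duty = ¥330,706.88 × 0% = ¥0.00.
Line 3 (0168.23.78, Galena, 498 kg, ¥111,073.92):
Code 0168.23.78 is under a tariff-rate quota (threshold 235 kg). In-quota: 235 kg at 0.5%; over-quota: 263 kg at 7%.
Pro-rata value split: in-quota = ¥111,073.92 × 235/498 = ¥52,414.40; over-quota = ¥111,073.92 − ¥52,414.40 = ¥58,659.52.
In-quota duty = ¥52,414.40 × 0.5% = ¥262.07. Over-quota duty = ¥58,659.52 × 7% = ¥4,106.17.
Line duty = ¥262.07 + ¥4,106.17 = ¥4,368.24.
Total = ¥15,491.17 + ¥0.00 + ¥4,368.24 = ¥19,859.41.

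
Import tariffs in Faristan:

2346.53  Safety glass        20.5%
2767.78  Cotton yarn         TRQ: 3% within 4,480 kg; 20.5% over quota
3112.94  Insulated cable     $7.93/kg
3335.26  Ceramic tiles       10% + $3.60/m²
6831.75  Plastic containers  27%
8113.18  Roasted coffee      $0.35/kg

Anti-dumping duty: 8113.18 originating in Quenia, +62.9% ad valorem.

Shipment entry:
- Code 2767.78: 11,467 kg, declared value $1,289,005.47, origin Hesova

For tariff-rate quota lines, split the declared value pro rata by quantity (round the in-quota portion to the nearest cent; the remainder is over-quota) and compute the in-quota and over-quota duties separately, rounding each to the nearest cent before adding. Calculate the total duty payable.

$176,116.68

Line 1 (2767.78, Hesova, 11,467 kg, $1,289,005.47):
Code 2767.78 is under a tariff-rate quota (threshold 4,480 kg). In-quota: 4,480 kg at 3%; over-quota: 6,987 kg at 20.5%.
Pro-rata value split: in-quota = $1,289,005.47 × 4,480/11,467 = $503,596.80; over-quota = $1,289,005.47 − $503,596.80 = $785,408.67.
In-quota duty = $503,596.80 × 3% = $15,107.90. Over-quota duty = $785,408.67 × 20.5% = $161,008.78.
Line duty = $15,107.90 + $161,008.78 = $176,116.68.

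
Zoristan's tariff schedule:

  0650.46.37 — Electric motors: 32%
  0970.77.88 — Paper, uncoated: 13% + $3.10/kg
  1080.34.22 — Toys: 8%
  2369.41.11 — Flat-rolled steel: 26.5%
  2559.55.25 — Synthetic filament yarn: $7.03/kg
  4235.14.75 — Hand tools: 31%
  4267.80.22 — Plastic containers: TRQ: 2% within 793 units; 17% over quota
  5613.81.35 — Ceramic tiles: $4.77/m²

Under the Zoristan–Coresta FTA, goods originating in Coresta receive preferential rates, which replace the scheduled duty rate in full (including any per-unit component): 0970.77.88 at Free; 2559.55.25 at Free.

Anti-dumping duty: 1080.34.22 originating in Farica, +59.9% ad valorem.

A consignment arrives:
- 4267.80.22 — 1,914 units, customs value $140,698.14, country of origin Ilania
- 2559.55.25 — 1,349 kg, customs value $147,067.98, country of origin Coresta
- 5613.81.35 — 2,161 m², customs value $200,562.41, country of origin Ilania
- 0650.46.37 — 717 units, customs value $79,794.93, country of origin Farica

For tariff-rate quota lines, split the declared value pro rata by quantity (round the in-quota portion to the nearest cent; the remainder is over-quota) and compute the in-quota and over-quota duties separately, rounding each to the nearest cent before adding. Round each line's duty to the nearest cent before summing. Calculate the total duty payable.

Line 1 (4267.80.22, Ilania, 1,914 units, $140,698.14):
Code 4267.80.22 is under a tariff-rate quota (threshold 793 units). In-quota: 793 units at 2%; over-quota: 1,121 units at 17%.
Pro-rata value split: in-quota = $140,698.14 × 793/1,914 = $58,293.43; over-quota = $140,698.14 − $58,293.43 = $82,404.71.
In-quota duty = $58,293.43 × 2% = $1,165.87. Over-quota duty = $82,404.71 × 17% = $14,008.80.
Line duty = $1,165.87 + $14,008.80 = $15,174.67.
Line 2 (2559.55.25, Coresta, 1,349 kg, $147,067.98):
Base rate for 2559.55.25 is $7.03/kg.
Origin Coresta qualifies under the Zoristan–Coresta agreement and 2559.55.25 is covered: preferential rate Free applies instead.
Duty = $147,067.98 × 0% = $0.00.
Line 3 (5613.81.35, Ilania, 2,161 m², $200,562.41):
Base rate for 5613.81.35 is $4.77/m².
Duty = 2,161 × $4.77 = $10,307.97.
Line 4 (0650.46.37, Farica, 717 units, $79,794.93):
Base rate for 0650.46.37 is 32%.
Duty = $79,794.93 × 32% = $25,534.38.
Total = $15,174.67 + $0.00 + $10,307.97 + $25,534.38 = $51,017.02.

$51,017.02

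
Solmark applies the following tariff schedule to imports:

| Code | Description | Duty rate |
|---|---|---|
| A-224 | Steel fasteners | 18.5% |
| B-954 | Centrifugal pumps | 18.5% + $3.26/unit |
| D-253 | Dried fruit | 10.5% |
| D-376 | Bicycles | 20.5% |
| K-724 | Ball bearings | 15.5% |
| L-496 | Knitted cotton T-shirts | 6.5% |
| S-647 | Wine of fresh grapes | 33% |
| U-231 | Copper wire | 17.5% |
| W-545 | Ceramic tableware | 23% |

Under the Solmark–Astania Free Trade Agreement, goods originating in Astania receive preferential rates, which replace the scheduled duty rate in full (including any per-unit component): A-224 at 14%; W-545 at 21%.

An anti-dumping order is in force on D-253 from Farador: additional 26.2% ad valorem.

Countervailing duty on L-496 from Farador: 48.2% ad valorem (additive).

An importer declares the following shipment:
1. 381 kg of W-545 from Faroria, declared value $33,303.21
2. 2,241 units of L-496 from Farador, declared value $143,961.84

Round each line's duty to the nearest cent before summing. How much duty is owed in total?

Line 1 (W-545, Faroria, 381 kg, $33,303.21):
Base rate for W-545 is 23%.
W-545 has an FTA preferential rate, but origin Faroria is not Astania; base rate stands.
Duty = $33,303.21 × 23% = $7,659.74.
Line 2 (L-496, Farador, 2,241 units, $143,961.84):
Base rate for L-496 is 6.5%.
Additional duty on L-496 from Farador: +48.2%. Applied ad valorem rate: 6.5% + 48.2% = 54.7%.
Duty = $143,961.84 × 54.7% = $78,747.13.
Total = $7,659.74 + $78,747.13 = $86,406.87.

$86,406.87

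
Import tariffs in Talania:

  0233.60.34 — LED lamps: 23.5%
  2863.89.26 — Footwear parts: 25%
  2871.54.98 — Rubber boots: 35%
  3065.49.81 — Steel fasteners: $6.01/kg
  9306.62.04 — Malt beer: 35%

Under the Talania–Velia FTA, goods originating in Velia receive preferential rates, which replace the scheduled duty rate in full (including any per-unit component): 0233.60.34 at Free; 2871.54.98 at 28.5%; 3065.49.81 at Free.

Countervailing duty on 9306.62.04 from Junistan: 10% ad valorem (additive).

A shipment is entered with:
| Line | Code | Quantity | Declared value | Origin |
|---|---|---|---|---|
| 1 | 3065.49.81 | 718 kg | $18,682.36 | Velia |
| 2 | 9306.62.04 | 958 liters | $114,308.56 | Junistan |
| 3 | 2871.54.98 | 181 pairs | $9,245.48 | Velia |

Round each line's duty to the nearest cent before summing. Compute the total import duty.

Line 1 (3065.49.81, Velia, 718 kg, $18,682.36):
Base rate for 3065.49.81 is $6.01/kg.
Origin Velia qualifies under the Talania–Velia agreement and 3065.49.81 is covered: preferential rate Free applies instead.
Duty = $18,682.36 × 0% = $0.00.
Line 2 (9306.62.04, Junistan, 958 liters, $114,308.56):
Base rate for 9306.62.04 is 35%.
Additional duty on 9306.62.04 from Junistan: +10%. Applied ad valorem rate: 35% + 10% = 45%.
Duty = $114,308.56 × 45% = $51,438.85.
Line 3 (2871.54.98, Velia, 181 pairs, $9,245.48):
Base rate for 2871.54.98 is 35%.
Origin Velia qualifies under the Talania–Velia agreement and 2871.54.98 is covered: preferential rate 28.5% applies instead.
Duty = $9,245.48 × 28.5% = $2,634.96.
Total = $0.00 + $51,438.85 + $2,634.96 = $54,073.81.

$54,073.81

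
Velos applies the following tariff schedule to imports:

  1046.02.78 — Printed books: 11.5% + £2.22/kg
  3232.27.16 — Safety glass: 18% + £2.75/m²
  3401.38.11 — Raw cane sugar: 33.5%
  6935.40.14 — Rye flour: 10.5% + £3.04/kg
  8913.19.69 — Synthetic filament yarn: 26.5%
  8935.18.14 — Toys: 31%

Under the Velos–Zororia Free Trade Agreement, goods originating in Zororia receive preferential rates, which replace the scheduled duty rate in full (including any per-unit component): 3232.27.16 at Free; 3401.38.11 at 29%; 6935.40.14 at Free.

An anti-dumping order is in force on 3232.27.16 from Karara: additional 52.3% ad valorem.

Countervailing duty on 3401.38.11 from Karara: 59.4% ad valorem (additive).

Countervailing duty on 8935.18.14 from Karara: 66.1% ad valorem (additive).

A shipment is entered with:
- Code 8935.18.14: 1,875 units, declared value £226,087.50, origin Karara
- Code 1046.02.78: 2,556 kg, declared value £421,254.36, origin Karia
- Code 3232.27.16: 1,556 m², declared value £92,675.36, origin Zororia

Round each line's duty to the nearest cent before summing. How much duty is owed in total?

£273,649.53

Line 1 (8935.18.14, Karara, 1,875 units, £226,087.50):
Base rate for 8935.18.14 is 31%.
Additional duty on 8935.18.14 from Karara: +66.1%. Applied ad valorem rate: 31% + 66.1% = 97.1%.
Duty = £226,087.50 × 97.1% = £219,530.96.
Line 2 (1046.02.78, Karia, 2,556 kg, £421,254.36):
Base rate for 1046.02.78 is 11.5% + £2.22/kg.
Duty = £421,254.36 × 11.5% + 2,556 × £2.22 = £54,118.57.
Line 3 (3232.27.16, Zororia, 1,556 m², £92,675.36):
Base rate for 3232.27.16 is 18% + £2.75/m².
Origin Zororia qualifies under the Velos–Zororia agreement and 3232.27.16 is covered: preferential rate Free applies instead.
The additional-duty order on 3232.27.16 targets Karara, not Zororia; it does not apply.
Duty = £92,675.36 × 0% = £0.00.
Total = £219,530.96 + £54,118.57 + £0.00 = £273,649.53.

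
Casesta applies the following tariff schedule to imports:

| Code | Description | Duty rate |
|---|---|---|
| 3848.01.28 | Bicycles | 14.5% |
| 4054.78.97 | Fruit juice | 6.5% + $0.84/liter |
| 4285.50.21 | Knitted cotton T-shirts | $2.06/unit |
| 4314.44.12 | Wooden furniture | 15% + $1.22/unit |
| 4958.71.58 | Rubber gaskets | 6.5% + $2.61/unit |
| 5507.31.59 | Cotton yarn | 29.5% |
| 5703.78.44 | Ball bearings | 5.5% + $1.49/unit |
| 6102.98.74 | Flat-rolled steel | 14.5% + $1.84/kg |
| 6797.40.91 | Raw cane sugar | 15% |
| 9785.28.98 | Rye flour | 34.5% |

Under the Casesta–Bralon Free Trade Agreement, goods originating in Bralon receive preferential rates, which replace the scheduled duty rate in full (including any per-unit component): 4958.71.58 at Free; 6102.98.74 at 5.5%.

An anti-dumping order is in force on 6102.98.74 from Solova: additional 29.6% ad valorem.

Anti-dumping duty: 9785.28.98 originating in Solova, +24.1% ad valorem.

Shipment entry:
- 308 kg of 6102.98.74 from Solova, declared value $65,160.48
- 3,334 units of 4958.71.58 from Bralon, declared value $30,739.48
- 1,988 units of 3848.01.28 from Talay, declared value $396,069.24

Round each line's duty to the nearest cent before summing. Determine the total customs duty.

Line 1 (6102.98.74, Solova, 308 kg, $65,160.48):
Base rate for 6102.98.74 is 14.5% + $1.84/kg.
6102.98.74 has an FTA preferential rate, but origin Solova is not Bralon; base rate stands.
Additional duty on 6102.98.74 from Solova: +29.6%. Applied ad valorem rate: 14.5% + 29.6% = 44.1%.
Duty = $65,160.48 × 44.1% + 308 × $1.84 = $29,302.49.
Line 2 (4958.71.58, Bralon, 3,334 units, $30,739.48):
Base rate for 4958.71.58 is 6.5% + $2.61/unit.
Origin Bralon qualifies under the Casesta–Bralon agreement and 4958.71.58 is covered: preferential rate Free applies instead.
Duty = $30,739.48 × 0% = $0.00.
Line 3 (3848.01.28, Talay, 1,988 units, $396,069.24):
Base rate for 3848.01.28 is 14.5%.
Duty = $396,069.24 × 14.5% = $57,430.04.
Total = $29,302.49 + $0.00 + $57,430.04 = $86,732.53.

$86,732.53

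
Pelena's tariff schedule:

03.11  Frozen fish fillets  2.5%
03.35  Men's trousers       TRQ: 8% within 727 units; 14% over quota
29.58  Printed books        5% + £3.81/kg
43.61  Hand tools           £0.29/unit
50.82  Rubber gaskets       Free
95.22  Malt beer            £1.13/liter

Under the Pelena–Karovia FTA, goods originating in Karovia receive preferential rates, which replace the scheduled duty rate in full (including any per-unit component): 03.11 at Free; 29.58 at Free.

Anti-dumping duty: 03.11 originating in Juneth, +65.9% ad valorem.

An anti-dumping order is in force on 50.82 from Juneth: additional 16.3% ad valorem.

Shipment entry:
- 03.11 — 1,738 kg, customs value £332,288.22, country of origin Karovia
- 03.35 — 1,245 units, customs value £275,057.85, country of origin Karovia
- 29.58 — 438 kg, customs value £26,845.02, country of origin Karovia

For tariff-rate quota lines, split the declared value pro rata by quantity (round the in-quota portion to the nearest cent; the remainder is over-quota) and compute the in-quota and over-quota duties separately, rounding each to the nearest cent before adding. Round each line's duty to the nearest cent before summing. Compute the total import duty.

Line 1 (03.11, Karovia, 1,738 kg, £332,288.22):
Base rate for 03.11 is 2.5%.
Origin Karovia qualifies under the Pelena–Karovia agreement and 03.11 is covered: preferential rate Free applies instead.
The additional-duty order on 03.11 targets Juneth, not Karovia; it does not apply.
Duty = £332,288.22 × 0% = £0.00.
Line 2 (03.35, Karovia, 1,245 units, £275,057.85):
Code 03.35 is under a tariff-rate quota (threshold 727 units). In-quota: 727 units at 8%; over-quota: 518 units at 14%.
Pro-rata value split: in-quota = £275,057.85 × 727/1,245 = £160,616.11; over-quota = £275,057.85 − £160,616.11 = £114,441.74.
In-quota duty = £160,616.11 × 8% = £12,849.29. Over-quota duty = £114,441.74 × 14% = £16,021.84.
Line duty = £12,849.29 + £16,021.84 = £28,871.13.
Line 3 (29.58, Karovia, 438 kg, £26,845.02):
Base rate for 29.58 is 5% + £3.81/kg.
Origin Karovia qualifies under the Pelena–Karovia agreement and 29.58 is covered: preferential rate Free applies instead.
Duty = £26,845.02 × 0% = £0.00.
Total = £0.00 + £28,871.13 + £0.00 = £28,871.13.

£28,871.13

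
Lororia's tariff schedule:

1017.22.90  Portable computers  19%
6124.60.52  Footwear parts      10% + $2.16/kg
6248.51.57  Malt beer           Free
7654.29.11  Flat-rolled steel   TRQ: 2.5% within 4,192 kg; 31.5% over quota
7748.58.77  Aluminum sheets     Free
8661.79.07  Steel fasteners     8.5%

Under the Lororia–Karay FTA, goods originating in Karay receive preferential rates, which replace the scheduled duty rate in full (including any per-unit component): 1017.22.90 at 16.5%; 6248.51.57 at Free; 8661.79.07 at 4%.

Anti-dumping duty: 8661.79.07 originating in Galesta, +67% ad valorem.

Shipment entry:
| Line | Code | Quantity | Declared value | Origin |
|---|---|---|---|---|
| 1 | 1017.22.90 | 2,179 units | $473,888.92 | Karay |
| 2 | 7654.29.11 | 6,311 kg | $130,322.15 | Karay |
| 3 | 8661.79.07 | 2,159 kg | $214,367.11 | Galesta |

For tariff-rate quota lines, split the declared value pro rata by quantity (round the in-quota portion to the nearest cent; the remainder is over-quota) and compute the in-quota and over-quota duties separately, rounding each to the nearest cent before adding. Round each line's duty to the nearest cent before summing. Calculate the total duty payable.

$255,986.53

Line 1 (1017.22.90, Karay, 2,179 units, $473,888.92):
Base rate for 1017.22.90 is 19%.
Origin Karay qualifies under the Lororia–Karay agreement and 1017.22.90 is covered: preferential rate 16.5% applies instead.
Duty = $473,888.92 × 16.5% = $78,191.67.
Line 2 (7654.29.11, Karay, 6,311 kg, $130,322.15):
Code 7654.29.11 is under a tariff-rate quota (threshold 4,192 kg). In-quota: 4,192 kg at 2.5%; over-quota: 2,119 kg at 31.5%.
Pro-rata value split: in-quota = $130,322.15 × 4,192/6,311 = $86,564.80; over-quota = $130,322.15 − $86,564.80 = $43,757.35.
In-quota duty = $86,564.80 × 2.5% = $2,164.12. Over-quota duty = $43,757.35 × 31.5% = $13,783.57.
Line duty = $2,164.12 + $13,783.57 = $15,947.69.
Line 3 (8661.79.07, Galesta, 2,159 kg, $214,367.11):
Base rate for 8661.79.07 is 8.5%.
8661.79.07 has an FTA preferential rate, but origin Galesta is not Karay; base rate stands.
Additional duty on 8661.79.07 from Galesta: +67%. Applied ad valorem rate: 8.5% + 67% = 75.5%.
Duty = $214,367.11 × 75.5% = $161,847.17.
Total = $78,191.67 + $15,947.69 + $161,847.17 = $255,986.53.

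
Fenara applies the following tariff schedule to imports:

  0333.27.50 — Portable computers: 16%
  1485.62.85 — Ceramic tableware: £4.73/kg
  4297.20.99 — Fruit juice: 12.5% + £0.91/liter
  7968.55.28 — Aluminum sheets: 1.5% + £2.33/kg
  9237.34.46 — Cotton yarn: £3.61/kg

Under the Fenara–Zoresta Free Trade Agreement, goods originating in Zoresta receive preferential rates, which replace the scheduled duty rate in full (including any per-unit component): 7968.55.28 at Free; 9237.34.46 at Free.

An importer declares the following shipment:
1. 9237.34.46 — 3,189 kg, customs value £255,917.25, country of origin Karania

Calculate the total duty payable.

£11,512.29

Line 1 (9237.34.46, Karania, 3,189 kg, £255,917.25):
Base rate for 9237.34.46 is £3.61/kg.
9237.34.46 has an FTA preferential rate, but origin Karania is not Zoresta; base rate stands.
Duty = 3,189 × £3.61 = £11,512.29.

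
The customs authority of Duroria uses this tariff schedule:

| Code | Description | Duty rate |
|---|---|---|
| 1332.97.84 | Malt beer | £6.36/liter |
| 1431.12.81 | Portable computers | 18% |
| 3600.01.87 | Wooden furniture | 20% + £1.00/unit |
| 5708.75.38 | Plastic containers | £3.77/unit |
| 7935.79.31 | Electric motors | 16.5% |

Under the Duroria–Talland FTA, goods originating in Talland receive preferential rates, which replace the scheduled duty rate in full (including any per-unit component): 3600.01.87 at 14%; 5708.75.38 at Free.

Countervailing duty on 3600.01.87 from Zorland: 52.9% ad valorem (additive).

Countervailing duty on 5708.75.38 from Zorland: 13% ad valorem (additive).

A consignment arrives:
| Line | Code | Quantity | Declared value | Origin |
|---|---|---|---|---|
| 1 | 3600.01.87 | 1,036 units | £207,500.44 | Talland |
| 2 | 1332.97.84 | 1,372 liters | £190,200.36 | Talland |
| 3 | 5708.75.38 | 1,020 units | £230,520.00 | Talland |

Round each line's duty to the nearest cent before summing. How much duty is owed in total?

Line 1 (3600.01.87, Talland, 1,036 units, £207,500.44):
Base rate for 3600.01.87 is 20% + £1.00/unit.
Origin Talland qualifies under the Duroria–Talland agreement and 3600.01.87 is covered: preferential rate 14% applies instead.
The additional-duty order on 3600.01.87 targets Zorland, not Talland; it does not apply.
Duty = £207,500.44 × 14% = £29,050.06.
Line 2 (1332.97.84, Talland, 1,372 liters, £190,200.36):
Base rate for 1332.97.84 is £6.36/liter.
Origin Talland is the FTA partner but 1332.97.84 is not on the preference list; base rate stands.
Duty = 1,372 × £6.36 = £8,725.92.
Line 3 (5708.75.38, Talland, 1,020 units, £230,520.00):
Base rate for 5708.75.38 is £3.77/unit.
Origin Talland qualifies under the Duroria–Talland agreement and 5708.75.38 is covered: preferential rate Free applies instead.
The additional-duty order on 5708.75.38 targets Zorland, not Talland; it does not apply.
Duty = £230,520.00 × 0% = £0.00.
Total = £29,050.06 + £8,725.92 + £0.00 = £37,775.98.

£37,775.98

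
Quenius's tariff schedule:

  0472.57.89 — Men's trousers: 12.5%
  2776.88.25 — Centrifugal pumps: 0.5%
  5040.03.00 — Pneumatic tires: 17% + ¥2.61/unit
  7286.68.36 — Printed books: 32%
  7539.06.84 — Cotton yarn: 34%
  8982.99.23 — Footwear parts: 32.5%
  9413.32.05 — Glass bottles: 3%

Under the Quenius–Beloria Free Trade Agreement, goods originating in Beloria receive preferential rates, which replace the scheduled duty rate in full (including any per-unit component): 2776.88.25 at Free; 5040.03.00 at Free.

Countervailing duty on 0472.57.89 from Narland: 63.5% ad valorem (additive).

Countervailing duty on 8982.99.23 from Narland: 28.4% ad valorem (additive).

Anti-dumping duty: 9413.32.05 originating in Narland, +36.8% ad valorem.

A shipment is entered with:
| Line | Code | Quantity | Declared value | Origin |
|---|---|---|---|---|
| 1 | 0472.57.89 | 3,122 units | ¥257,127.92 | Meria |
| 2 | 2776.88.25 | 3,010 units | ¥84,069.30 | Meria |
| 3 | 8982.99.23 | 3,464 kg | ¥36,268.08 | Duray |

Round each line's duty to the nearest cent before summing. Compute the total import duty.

¥44,348.47

Line 1 (0472.57.89, Meria, 3,122 units, ¥257,127.92):
Base rate for 0472.57.89 is 12.5%.
The additional-duty order on 0472.57.89 targets Narland, not Meria; it does not apply.
Duty = ¥257,127.92 × 12.5% = ¥32,140.99.
Line 2 (2776.88.25, Meria, 3,010 units, ¥84,069.30):
Base rate for 2776.88.25 is 0.5%.
2776.88.25 has an FTA preferential rate, but origin Meria is not Beloria; base rate stands.
Duty = ¥84,069.30 × 0.5% = ¥420.35.
Line 3 (8982.99.23, Duray, 3,464 kg, ¥36,268.08):
Base rate for 8982.99.23 is 32.5%.
The additional-duty order on 8982.99.23 targets Narland, not Duray; it does not apply.
Duty = ¥36,268.08 × 32.5% = ¥11,787.13.
Total = ¥32,140.99 + ¥420.35 + ¥11,787.13 = ¥44,348.47.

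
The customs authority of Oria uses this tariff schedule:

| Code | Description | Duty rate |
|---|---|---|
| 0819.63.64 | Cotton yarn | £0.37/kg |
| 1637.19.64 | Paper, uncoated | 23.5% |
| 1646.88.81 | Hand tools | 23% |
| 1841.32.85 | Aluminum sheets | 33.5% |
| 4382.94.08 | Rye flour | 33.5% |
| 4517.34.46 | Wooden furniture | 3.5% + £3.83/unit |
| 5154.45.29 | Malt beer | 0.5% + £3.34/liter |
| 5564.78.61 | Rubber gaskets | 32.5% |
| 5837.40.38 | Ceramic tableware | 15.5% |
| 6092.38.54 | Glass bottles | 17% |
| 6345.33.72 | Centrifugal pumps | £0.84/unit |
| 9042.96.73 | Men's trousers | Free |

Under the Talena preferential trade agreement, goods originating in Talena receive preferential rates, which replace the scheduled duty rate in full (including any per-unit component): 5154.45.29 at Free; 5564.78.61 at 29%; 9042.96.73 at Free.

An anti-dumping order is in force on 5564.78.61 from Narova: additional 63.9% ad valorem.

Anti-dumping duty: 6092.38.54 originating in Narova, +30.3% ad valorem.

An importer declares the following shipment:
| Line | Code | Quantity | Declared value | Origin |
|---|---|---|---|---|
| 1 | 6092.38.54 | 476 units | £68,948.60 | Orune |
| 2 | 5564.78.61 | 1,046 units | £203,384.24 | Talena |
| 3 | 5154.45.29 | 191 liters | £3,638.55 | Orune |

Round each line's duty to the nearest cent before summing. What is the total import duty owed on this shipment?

Line 1 (6092.38.54, Orune, 476 units, £68,948.60):
Base rate for 6092.38.54 is 17%.
The additional-duty order on 6092.38.54 targets Narova, not Orune; it does not apply.
Duty = £68,948.60 × 17% = £11,721.26.
Line 2 (5564.78.61, Talena, 1,046 units, £203,384.24):
Base rate for 5564.78.61 is 32.5%.
Origin Talena qualifies under the Oria–Talena agreement and 5564.78.61 is covered: preferential rate 29% applies instead.
The additional-duty order on 5564.78.61 targets Narova, not Talena; it does not apply.
Duty = £203,384.24 × 29% = £58,981.43.
Line 3 (5154.45.29, Orune, 191 liters, £3,638.55):
Base rate for 5154.45.29 is 0.5% + £3.34/liter.
5154.45.29 has an FTA preferential rate, but origin Orune is not Talena; base rate stands.
Duty = £3,638.55 × 0.5% + 191 × £3.34 = £656.13.
Total = £11,721.26 + £58,981.43 + £656.13 = £71,358.82.

£71,358.82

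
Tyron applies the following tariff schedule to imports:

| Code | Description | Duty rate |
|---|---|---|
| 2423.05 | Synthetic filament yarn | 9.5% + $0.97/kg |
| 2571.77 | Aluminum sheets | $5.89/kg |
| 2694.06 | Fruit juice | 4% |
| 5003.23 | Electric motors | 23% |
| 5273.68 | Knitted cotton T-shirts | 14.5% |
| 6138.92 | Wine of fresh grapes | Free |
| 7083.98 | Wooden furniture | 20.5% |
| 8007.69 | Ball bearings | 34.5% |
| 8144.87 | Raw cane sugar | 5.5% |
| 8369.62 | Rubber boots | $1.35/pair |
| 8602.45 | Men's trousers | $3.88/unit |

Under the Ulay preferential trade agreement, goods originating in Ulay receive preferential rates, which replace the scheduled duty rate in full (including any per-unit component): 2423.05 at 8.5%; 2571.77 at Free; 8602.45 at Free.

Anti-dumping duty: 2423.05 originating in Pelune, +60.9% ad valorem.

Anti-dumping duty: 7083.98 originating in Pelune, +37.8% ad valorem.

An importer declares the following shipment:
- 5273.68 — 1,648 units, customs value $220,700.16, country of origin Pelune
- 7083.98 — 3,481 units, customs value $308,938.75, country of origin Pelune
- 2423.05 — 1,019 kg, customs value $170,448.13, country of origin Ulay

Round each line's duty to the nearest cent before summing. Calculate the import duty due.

$226,600.90

Line 1 (5273.68, Pelune, 1,648 units, $220,700.16):
Base rate for 5273.68 is 14.5%.
Duty = $220,700.16 × 14.5% = $32,001.52.
Line 2 (7083.98, Pelune, 3,481 units, $308,938.75):
Base rate for 7083.98 is 20.5%.
Additional duty on 7083.98 from Pelune: +37.8%. Applied ad valorem rate: 20.5% + 37.8% = 58.3%.
Duty = $308,938.75 × 58.3% = $180,111.29.
Line 3 (2423.05, Ulay, 1,019 kg, $170,448.13):
Base rate for 2423.05 is 9.5% + $0.97/kg.
Origin Ulay qualifies under the Tyron–Ulay agreement and 2423.05 is covered: preferential rate 8.5% applies instead.
The additional-duty order on 2423.05 targets Pelune, not Ulay; it does not apply.
Duty = $170,448.13 × 8.5% = $14,488.09.
Total = $32,001.52 + $180,111.29 + $14,488.09 = $226,600.90.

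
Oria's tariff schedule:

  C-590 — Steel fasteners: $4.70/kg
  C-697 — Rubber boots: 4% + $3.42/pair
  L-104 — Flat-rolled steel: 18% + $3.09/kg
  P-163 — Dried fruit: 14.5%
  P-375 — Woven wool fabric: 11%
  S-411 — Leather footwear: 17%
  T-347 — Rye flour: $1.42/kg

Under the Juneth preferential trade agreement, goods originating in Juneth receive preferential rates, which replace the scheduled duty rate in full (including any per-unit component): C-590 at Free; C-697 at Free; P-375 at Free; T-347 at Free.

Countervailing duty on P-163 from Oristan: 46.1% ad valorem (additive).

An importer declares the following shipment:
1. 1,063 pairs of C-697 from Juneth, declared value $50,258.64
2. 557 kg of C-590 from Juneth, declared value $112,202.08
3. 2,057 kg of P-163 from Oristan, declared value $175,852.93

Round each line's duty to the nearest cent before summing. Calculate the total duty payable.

$106,566.88

Line 1 (C-697, Juneth, 1,063 pairs, $50,258.64):
Base rate for C-697 is 4% + $3.42/pair.
Origin Juneth qualifies under the Oria–Juneth agreement and C-697 is covered: preferential rate Free applies instead.
Duty = $50,258.64 × 0% = $0.00.
Line 2 (C-590, Juneth, 557 kg, $112,202.08):
Base rate for C-590 is $4.70/kg.
Origin Juneth qualifies under the Oria–Juneth agreement and C-590 is covered: preferential rate Free applies instead.
Duty = $112,202.08 × 0% = $0.00.
Line 3 (P-163, Oristan, 2,057 kg, $175,852.93):
Base rate for P-163 is 14.5%.
Additional duty on P-163 from Oristan: +46.1%. Applied ad valorem rate: 14.5% + 46.1% = 60.6%.
Duty = $175,852.93 × 60.6% = $106,566.88.
Total = $0.00 + $0.00 + $106,566.88 = $106,566.88.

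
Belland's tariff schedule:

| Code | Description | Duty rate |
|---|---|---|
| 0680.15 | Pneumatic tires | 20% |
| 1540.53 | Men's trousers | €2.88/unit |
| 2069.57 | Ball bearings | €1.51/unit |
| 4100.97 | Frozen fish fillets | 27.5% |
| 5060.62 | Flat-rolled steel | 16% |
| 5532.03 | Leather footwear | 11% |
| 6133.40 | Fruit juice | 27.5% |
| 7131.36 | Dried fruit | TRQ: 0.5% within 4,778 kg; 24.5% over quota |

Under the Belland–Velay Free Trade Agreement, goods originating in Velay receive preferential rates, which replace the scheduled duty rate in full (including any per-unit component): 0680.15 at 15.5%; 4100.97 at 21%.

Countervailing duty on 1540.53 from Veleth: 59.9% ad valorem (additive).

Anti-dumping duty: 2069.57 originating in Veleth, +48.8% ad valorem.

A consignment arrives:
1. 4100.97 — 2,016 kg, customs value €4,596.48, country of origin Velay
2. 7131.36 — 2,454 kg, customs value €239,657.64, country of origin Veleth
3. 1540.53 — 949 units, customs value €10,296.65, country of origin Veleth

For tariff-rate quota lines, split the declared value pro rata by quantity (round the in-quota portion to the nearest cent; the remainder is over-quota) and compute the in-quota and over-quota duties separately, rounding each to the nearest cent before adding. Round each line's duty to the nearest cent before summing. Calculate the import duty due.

Line 1 (4100.97, Velay, 2,016 kg, €4,596.48):
Base rate for 4100.97 is 27.5%.
Origin Velay qualifies under the Belland–Velay agreement and 4100.97 is covered: preferential rate 21% applies instead.
Duty = €4,596.48 × 21% = €965.26.
Line 2 (7131.36, Veleth, 2,454 kg, €239,657.64):
Code 7131.36 is under a tariff-rate quota (threshold 4,778 kg). Quantity 2,454 kg is within the quota, so the in-quota rate 0.5% applies to the full value.
Duty = €239,657.64 × 0.5% = €1,198.29.
Line 3 (1540.53, Veleth, 949 units, €10,296.65):
Base rate for 1540.53 is €2.88/unit.
Additional duty on 1540.53 from Veleth: +59.9% ad valorem. Applied ad valorem rate = 59.9%.
Duty = €10,296.65 × 59.9% + 949 × €2.88 = €8,900.81.
Total = €965.26 + €1,198.29 + €8,900.81 = €11,064.36.

€11,064.36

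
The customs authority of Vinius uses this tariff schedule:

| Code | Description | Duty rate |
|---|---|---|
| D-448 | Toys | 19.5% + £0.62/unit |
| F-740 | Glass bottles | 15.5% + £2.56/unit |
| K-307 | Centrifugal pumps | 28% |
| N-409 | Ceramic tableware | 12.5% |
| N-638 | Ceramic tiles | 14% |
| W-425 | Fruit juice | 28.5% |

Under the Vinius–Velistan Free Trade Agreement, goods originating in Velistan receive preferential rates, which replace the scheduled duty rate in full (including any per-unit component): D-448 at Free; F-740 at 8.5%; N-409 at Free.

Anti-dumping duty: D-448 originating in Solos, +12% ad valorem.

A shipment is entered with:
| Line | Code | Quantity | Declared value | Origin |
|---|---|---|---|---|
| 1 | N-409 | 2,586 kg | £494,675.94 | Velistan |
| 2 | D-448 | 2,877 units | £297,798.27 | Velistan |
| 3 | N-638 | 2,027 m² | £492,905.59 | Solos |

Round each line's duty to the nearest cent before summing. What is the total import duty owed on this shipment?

£69,006.78

Line 1 (N-409, Velistan, 2,586 kg, £494,675.94):
Base rate for N-409 is 12.5%.
Origin Velistan qualifies under the Vinius–Velistan agreement and N-409 is covered: preferential rate Free applies instead.
Duty = £494,675.94 × 0% = £0.00.
Line 2 (D-448, Velistan, 2,877 units, £297,798.27):
Base rate for D-448 is 19.5% + £0.62/unit.
Origin Velistan qualifies under the Vinius–Velistan agreement and D-448 is covered: preferential rate Free applies instead.
The additional-duty order on D-448 targets Solos, not Velistan; it does not apply.
Duty = £297,798.27 × 0% = £0.00.
Line 3 (N-638, Solos, 2,027 m², £492,905.59):
Base rate for N-638 is 14%.
Duty = £492,905.59 × 14% = £69,006.78.
Total = £0.00 + £0.00 + £69,006.78 = £69,006.78.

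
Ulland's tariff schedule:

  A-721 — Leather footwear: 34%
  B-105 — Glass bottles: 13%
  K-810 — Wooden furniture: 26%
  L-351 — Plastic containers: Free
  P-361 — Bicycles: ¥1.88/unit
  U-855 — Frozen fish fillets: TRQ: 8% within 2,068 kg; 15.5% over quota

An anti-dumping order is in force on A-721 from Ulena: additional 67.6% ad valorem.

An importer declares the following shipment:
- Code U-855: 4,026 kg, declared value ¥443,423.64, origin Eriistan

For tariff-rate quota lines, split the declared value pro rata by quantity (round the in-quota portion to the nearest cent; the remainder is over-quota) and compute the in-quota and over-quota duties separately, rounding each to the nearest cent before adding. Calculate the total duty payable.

Line 1 (U-855, Eriistan, 4,026 kg, ¥443,423.64):
Code U-855 is under a tariff-rate quota (threshold 2,068 kg). In-quota: 2,068 kg at 8%; over-quota: 1,958 kg at 15.5%.
Pro-rata value split: in-quota = ¥443,423.64 × 2,068/4,026 = ¥227,769.52; over-quota = ¥443,423.64 − ¥227,769.52 = ¥215,654.12.
In-quota duty = ¥227,769.52 × 8% = ¥18,221.56. Over-quota duty = ¥215,654.12 × 15.5% = ¥33,426.39.
Line duty = ¥18,221.56 + ¥33,426.39 = ¥51,647.95.

¥51,647.95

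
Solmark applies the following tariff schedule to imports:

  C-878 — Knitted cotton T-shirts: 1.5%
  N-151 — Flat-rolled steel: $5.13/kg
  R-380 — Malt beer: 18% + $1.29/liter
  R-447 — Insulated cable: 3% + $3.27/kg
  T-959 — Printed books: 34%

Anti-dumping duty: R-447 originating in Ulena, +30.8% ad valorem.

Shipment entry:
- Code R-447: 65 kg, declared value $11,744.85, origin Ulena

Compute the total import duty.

Line 1 (R-447, Ulena, 65 kg, $11,744.85):
Base rate for R-447 is 3% + $3.27/kg.
Additional duty on R-447 from Ulena: +30.8%. Applied ad valorem rate: 3% + 30.8% = 33.8%.
Duty = $11,744.85 × 33.8% + 65 × $3.27 = $4,182.31.

$4,182.31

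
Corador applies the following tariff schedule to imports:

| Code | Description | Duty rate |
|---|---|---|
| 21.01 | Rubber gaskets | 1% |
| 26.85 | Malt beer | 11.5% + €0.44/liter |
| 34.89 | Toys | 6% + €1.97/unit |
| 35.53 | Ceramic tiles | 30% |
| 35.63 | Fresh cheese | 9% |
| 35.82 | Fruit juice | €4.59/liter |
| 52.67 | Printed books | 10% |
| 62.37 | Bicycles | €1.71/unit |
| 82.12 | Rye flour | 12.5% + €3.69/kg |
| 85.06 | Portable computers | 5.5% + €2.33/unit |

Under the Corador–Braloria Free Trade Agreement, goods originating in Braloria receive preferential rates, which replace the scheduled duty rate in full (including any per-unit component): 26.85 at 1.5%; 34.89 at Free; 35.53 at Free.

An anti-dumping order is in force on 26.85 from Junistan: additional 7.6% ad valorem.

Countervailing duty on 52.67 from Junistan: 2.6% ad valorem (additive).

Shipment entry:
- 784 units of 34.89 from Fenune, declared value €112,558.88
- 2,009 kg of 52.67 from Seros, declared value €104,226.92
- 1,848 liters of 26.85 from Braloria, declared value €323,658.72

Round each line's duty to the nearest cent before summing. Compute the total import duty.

Line 1 (34.89, Fenune, 784 units, €112,558.88):
Base rate for 34.89 is 6% + €1.97/unit.
34.89 has an FTA preferential rate, but origin Fenune is not Braloria; base rate stands.
Duty = €112,558.88 × 6% + 784 × €1.97 = €8,298.01.
Line 2 (52.67, Seros, 2,009 kg, €104,226.92):
Base rate for 52.67 is 10%.
The additional-duty order on 52.67 targets Junistan, not Seros; it does not apply.
Duty = €104,226.92 × 10% = €10,422.69.
Line 3 (26.85, Braloria, 1,848 liters, €323,658.72):
Base rate for 26.85 is 11.5% + €0.44/liter.
Origin Braloria qualifies under the Corador–Braloria agreement and 26.85 is covered: preferential rate 1.5% applies instead.
The additional-duty order on 26.85 targets Junistan, not Braloria; it does not apply.
Duty = €323,658.72 × 1.5% = €4,854.88.
Total = €8,298.01 + €10,422.69 + €4,854.88 = €23,575.58.

€23,575.58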